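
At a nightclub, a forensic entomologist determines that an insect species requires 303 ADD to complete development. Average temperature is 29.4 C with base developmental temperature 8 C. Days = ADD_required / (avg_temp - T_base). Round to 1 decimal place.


Insect development time:
Effective temperature = avg_temp - T_base = 29.4 - 8 = 21.4 C
Days = ADD / effective_temp = 303 / 21.4 = 14.2 days

14.2


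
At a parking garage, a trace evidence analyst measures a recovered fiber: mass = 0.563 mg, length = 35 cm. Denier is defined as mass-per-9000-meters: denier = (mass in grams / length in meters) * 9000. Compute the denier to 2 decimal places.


Denier calculation:
Mass in grams = 0.563 mg / 1000 = 0.000563 g
Length in meters = 35 cm / 100 = 0.35 m
Linear density = mass / length = 0.000563 / 0.35 = 0.00160857 g/m
Denier = (g/m) * 9000 = 0.00160857 * 9000 = 14.48

14.48


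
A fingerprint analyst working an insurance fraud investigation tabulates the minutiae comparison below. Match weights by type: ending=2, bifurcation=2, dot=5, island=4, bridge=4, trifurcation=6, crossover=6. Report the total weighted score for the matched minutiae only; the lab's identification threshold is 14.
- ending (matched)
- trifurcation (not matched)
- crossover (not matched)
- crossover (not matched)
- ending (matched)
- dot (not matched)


Weighted minutiae match score:
  ending: matched, +2 (running total 2)
  trifurcation: not matched, +0
  crossover: not matched, +0
  crossover: not matched, +0
  ending: matched, +2 (running total 4)
  dot: not matched, +0
Total score = 4
Threshold = 14; verdict = inconclusive

4


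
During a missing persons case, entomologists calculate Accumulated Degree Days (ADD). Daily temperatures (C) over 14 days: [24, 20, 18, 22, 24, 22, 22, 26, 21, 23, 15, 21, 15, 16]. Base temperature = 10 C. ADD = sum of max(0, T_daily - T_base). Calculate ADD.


Computing ADD day by day:
Day 1: max(0, 24 - 10) = 14
Day 2: max(0, 20 - 10) = 10
Day 3: max(0, 18 - 10) = 8
Day 4: max(0, 22 - 10) = 12
Day 5: max(0, 24 - 10) = 14
Day 6: max(0, 22 - 10) = 12
Day 7: max(0, 22 - 10) = 12
Day 8: max(0, 26 - 10) = 16
Day 9: max(0, 21 - 10) = 11
Day 10: max(0, 23 - 10) = 13
Day 11: max(0, 15 - 10) = 5
Day 12: max(0, 21 - 10) = 11
Day 13: max(0, 15 - 10) = 5
Day 14: max(0, 16 - 10) = 6
Total ADD = 149

149


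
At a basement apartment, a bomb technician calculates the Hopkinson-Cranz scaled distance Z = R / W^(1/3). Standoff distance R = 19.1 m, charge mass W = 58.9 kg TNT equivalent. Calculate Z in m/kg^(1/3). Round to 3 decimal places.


Scaled distance calculation:
W^(1/3) = 58.9^(1/3) = 3.890796
Z = R / W^(1/3) = 19.1 / 3.890796
Z = 4.909 m/kg^(1/3)

4.909


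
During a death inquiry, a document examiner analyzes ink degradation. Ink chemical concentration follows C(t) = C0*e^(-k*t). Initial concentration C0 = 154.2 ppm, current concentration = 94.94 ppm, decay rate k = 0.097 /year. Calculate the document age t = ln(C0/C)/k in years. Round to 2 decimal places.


Document age estimation:
C0/C = 154.2 / 94.94 = 1.624184
ln(C0/C) = 0.485006
t = 0.485006 / 0.097 = 5.00 years

5.00


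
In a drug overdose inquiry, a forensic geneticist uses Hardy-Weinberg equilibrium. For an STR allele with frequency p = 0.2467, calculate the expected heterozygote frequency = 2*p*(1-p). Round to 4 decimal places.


Hardy-Weinberg heterozygote frequency:
q = 1 - p = 1 - 0.2467 = 0.7533
2pq = 2 * 0.2467 * 0.7533 = 0.3717

0.3717


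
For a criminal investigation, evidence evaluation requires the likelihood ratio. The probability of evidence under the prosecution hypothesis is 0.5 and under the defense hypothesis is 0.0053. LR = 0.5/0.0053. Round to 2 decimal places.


Likelihood ratio calculation:
LR = P(E|Hp) / P(E|Hd)
LR = 0.5 / 0.0053
LR = 94.34

94.34


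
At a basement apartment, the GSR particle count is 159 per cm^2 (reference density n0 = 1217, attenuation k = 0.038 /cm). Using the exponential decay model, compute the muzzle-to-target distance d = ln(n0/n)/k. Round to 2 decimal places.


GSR distance calculation:
n0/n = 1217 / 159 = 7.654088
ln(n0/n) = 2.03524
d = 2.03524 / 0.038 = 53.56 cm

53.56


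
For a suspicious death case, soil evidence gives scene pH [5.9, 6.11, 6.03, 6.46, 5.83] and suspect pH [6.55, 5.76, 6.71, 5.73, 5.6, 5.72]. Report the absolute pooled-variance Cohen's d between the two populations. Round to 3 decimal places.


Pooled-variance Cohen's d for soil pH comparison:
Scene mean = 30.33 / 5 = 6.066
Suspect mean = 36.07 / 6 = 6.011667
Scene sample variance s_s^2 = 0.06043
Suspect sample variance s_c^2 = 0.234937
Pooled variance = ((n_s-1)*s_s^2 + (n_c-1)*s_c^2) / (n_s + n_c - 2) = 0.157378
Pooled SD = sqrt(0.157378) = 0.396709
Mean difference = 0.054333
|d| = |0.054333| / 0.396709 = 0.137

0.137


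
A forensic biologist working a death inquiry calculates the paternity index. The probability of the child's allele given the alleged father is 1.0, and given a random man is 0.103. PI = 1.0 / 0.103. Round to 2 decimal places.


Paternity Index calculation:
PI = P(allele|father) / P(allele|random)
PI = 1.0 / 0.103
PI = 9.71

9.71


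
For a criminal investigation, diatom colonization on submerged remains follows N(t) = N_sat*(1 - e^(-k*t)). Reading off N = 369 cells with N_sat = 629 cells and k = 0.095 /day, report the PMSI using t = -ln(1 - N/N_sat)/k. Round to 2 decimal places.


PMSI from diatom colonization curve:
N / N_sat = 369 / 629 = 0.586645
1 - N/N_sat = 0.413355
ln(1 - N/N_sat) = -0.883448
t = -ln(1 - N/N_sat) / k = -(-0.883448) / 0.095 = 9.30 days

9.30


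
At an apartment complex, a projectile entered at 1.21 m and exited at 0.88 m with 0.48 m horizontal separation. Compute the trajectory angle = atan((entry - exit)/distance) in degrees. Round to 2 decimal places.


Bullet trajectory angle:
Height difference = 1.21 - 0.88 = 0.33 m
angle = atan(0.33 / 0.48)
angle = atan(0.6875)
angle = 34.51 degrees

34.51


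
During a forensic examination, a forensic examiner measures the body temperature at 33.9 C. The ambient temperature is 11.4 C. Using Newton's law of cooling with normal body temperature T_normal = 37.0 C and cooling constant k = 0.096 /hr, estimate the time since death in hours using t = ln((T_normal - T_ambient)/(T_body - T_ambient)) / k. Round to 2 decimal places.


Using Newton's law of cooling:
t = ln((T_normal - T_ambient) / (T_body - T_ambient)) / k
T_normal - T_ambient = 25.6
T_body - T_ambient = 22.5
Ratio = 1.137778
ln(ratio) = 0.129077
t = 0.129077 / 0.096 = 1.34 hours

1.34


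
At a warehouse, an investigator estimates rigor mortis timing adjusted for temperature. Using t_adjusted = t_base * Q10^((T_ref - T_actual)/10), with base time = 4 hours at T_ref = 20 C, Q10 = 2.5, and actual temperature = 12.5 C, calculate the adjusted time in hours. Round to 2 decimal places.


Rigor mortis time adjustment:
Exponent = (T_ref - T_actual) / 10 = (20 - 12.5) / 10 = 0.75
Q10 factor = 2.5^0.75 = 1.98818
t_adjusted = 4 * 1.98818 = 7.95 hours

7.95


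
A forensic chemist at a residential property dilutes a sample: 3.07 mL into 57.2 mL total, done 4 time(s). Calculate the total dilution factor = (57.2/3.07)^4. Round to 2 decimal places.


Dilution factor calculation:
Single dilution = V_total / V_sample = 57.2 / 3.07 ≈ 18.631922
Number of dilutions = 4
Total DF = (57.2 / 3.07)^4 (full precision, rounded at the end) = 120512.09

120512.09


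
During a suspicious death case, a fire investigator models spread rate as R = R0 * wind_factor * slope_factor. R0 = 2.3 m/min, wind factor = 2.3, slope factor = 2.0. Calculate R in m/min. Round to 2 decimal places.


Fire spread rate calculation:
R = R0 * wind_factor * slope_factor
= 2.3 * 2.3 * 2.0
= 5.29 * 2.0
= 10.58 m/min

10.58


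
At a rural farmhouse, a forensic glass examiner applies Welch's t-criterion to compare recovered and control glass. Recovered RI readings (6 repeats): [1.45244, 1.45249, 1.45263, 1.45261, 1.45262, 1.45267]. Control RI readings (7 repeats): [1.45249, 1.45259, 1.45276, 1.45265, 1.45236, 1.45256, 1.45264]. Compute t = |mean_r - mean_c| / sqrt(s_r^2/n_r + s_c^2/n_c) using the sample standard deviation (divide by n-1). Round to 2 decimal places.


Welch's t-criterion for glass RI comparison:
Recovered mean = sum / n_r = 8.71546 / 6 = 1.4525767
Control mean = sum / n_c = 10.16805 / 7 = 1.4525786
Recovered sample variance s_r^2 = 8.14667e-09
Control sample variance s_c^2 = 1.63143e-08
Welch SE (unpooled) = sqrt(s_r^2/n_r + s_c^2/n_c) = sqrt(1.35778e-09 + 2.33061e-09) = sqrt(3.68839e-09) = 6.07321e-05
|mean_r - mean_c| = 1.90476e-06
t = 1.90476e-06 / 6.07321e-05 = 0.03

0.03


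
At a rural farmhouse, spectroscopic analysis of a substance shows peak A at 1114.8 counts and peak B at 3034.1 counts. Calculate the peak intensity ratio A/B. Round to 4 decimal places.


Spectral peak ratio:
Peak A = 1114.8 counts
Peak B = 3034.1 counts
Ratio = 1114.8 / 3034.1 = 0.3674

0.3674


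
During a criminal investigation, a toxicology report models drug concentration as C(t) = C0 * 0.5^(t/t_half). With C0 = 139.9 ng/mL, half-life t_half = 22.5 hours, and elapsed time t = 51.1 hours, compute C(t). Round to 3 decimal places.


Drug concentration decay:
Number of half-lives = t / t_half = 51.1 / 22.5 = 2.271111
Decay factor = 0.5^2.271111 = 0.20717029
C(t) = 139.9 * 0.20717029 = 28.983 ng/mL

28.983


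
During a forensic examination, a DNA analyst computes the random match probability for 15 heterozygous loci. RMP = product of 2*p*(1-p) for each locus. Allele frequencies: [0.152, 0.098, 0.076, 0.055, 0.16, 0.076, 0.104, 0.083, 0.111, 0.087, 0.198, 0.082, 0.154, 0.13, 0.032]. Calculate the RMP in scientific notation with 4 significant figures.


Computing RMP for 15 loci:
Locus 1: 2 * 0.152 * 0.848 = 0.257792
Locus 2: 2 * 0.098 * 0.902 = 0.176792
Locus 3: 2 * 0.076 * 0.924 = 0.140448
Locus 4: 2 * 0.055 * 0.945 = 0.10395
Locus 5: 2 * 0.16 * 0.84 = 0.2688
Locus 6: 2 * 0.076 * 0.924 = 0.140448
Locus 7: 2 * 0.104 * 0.896 = 0.186368
Locus 8: 2 * 0.083 * 0.917 = 0.152222
Locus 9: 2 * 0.111 * 0.889 = 0.197358
Locus 10: 2 * 0.087 * 0.913 = 0.158862
Locus 11: 2 * 0.198 * 0.802 = 0.317592
Locus 12: 2 * 0.082 * 0.918 = 0.150552
Locus 13: 2 * 0.154 * 0.846 = 0.260568
Locus 14: 2 * 0.13 * 0.87 = 0.2262
Locus 15: 2 * 0.032 * 0.968 = 0.061952
RMP = 3.901e-12

3.901e-12


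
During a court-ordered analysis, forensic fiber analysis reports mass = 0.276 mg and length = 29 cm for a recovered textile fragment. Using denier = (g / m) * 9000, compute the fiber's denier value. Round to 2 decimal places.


Denier calculation:
Mass in grams = 0.276 mg / 1000 = 0.000276 g
Length in meters = 29 cm / 100 = 0.29 m
Linear density = mass / length = 0.000276 / 0.29 = 0.00095172 g/m
Denier = (g/m) * 9000 = 0.00095172 * 9000 = 8.57

8.57


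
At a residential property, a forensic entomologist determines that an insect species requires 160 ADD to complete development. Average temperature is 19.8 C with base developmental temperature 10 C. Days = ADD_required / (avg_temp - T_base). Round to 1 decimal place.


Insect development time:
Effective temperature = avg_temp - T_base = 19.8 - 10 = 9.8 C
Days = ADD / effective_temp = 160 / 9.8 = 16.3 days

16.3


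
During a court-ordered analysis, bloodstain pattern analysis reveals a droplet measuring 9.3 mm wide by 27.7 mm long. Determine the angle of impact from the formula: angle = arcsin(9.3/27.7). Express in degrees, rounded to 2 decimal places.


Blood spatter impact angle calculation:
width / length = 9.3 / 27.7 = 0.33574
angle = arcsin(0.33574)
angle = 19.62 degrees

19.62


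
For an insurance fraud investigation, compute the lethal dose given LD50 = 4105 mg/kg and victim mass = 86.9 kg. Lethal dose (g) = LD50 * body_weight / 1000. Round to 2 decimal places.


Lethal dose calculation:
Lethal dose = LD50 * body_weight / 1000
= 4105 * 86.9 / 1000
= 356724.5 / 1000
= 356.72 g

356.72


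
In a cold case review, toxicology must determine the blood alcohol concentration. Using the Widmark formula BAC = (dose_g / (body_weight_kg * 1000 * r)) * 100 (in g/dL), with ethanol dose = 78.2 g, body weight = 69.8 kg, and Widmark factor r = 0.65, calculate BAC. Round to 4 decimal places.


Applying the Widmark formula:
BAC = (dose_g / (body_wt * 1000 * r)) * 100
Denominator = 69.8 * 1000 * 0.65 = 45370
BAC = (78.2 / 45370) * 100
BAC = 0.1724 g/dL

0.1724


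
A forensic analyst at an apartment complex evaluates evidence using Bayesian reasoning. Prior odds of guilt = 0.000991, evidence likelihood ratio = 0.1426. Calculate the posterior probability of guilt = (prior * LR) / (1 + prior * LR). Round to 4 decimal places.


Bayesian evidence evaluation:
Posterior odds = prior_odds * LR = 0.000991 * 0.1426 = 0.0001413166
Posterior probability = posterior_odds / (1 + posterior_odds)
= 0.0001413166 / (1 + 0.0001413166)
= 0.0001413166 / 1.0001413166
= 0.0001

0.0001


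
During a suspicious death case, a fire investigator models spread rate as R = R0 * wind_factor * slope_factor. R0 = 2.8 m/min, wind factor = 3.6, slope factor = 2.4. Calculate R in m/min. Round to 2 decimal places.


Fire spread rate calculation:
R = R0 * wind_factor * slope_factor
= 2.8 * 3.6 * 2.4
= 10.08 * 2.4
= 24.19 m/min

24.19


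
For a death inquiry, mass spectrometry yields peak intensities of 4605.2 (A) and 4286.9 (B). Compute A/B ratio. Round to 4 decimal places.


Spectral peak ratio:
Peak A = 4605.2 counts
Peak B = 4286.9 counts
Ratio = 4605.2 / 4286.9 = 1.0742

1.0742


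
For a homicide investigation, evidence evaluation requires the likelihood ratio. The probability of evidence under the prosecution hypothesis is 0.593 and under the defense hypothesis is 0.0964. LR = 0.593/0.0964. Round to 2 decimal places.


Likelihood ratio calculation:
LR = P(E|Hp) / P(E|Hd)
LR = 0.593 / 0.0964
LR = 6.15

6.15


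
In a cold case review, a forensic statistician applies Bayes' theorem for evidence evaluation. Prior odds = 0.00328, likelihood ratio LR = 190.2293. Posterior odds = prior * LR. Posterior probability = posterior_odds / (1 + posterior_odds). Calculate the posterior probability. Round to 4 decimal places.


Bayesian evidence evaluation:
Posterior odds = prior_odds * LR = 0.00328 * 190.2293 = 0.6239521
Posterior probability = posterior_odds / (1 + posterior_odds)
= 0.6239521 / (1 + 0.6239521)
= 0.6239521 / 1.6239521
= 0.3842

0.3842


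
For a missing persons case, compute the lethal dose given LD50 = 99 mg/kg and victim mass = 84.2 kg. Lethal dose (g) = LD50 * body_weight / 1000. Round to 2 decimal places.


Lethal dose calculation:
Lethal dose = LD50 * body_weight / 1000
= 99 * 84.2 / 1000
= 8335.8 / 1000
= 8.34 g

8.34


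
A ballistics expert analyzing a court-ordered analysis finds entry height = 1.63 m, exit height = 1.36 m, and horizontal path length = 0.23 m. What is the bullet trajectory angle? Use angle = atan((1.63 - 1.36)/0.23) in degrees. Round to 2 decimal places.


Bullet trajectory angle:
Height difference = 1.63 - 1.36 = 0.27 m
angle = atan(0.27 / 0.23)
angle = atan(1.173913)
angle = 49.57 degrees

49.57


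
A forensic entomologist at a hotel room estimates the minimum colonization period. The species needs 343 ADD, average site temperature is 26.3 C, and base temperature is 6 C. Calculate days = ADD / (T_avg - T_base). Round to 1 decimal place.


Insect development time:
Effective temperature = avg_temp - T_base = 26.3 - 6 = 20.3 C
Days = ADD / effective_temp = 343 / 20.3 = 16.9 days

16.9


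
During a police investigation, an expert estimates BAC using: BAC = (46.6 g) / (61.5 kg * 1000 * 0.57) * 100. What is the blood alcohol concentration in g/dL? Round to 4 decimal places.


Applying the Widmark formula:
BAC = (dose_g / (body_wt * 1000 * r)) * 100
Denominator = 61.5 * 1000 * 0.57 = 35055
BAC = (46.6 / 35055) * 100
BAC = 0.1329 g/dL

0.1329


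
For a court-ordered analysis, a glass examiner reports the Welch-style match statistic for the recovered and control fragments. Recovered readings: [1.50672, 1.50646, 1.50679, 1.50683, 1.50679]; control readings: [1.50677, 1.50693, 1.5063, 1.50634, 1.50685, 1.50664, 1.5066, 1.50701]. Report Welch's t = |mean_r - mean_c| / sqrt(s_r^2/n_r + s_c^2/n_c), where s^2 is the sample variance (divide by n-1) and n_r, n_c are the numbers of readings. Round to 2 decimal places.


Welch's t-criterion for glass RI comparison:
Recovered mean = sum / n_r = 7.53359 / 5 = 1.506718
Control mean = sum / n_c = 12.05344 / 8 = 1.50668
Recovered sample variance s_r^2 = 2.237e-08
Control sample variance s_c^2 = 6.80571e-08
Welch SE (unpooled) = sqrt(s_r^2/n_r + s_c^2/n_c) = sqrt(4.474e-09 + 8.50714e-09) = sqrt(1.29811e-08) = 0.000113935
|mean_r - mean_c| = 3.8e-05
t = 3.8e-05 / 0.000113935 = 0.33

0.33


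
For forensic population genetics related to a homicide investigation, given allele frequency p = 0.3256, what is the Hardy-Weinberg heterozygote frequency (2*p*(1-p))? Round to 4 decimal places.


Hardy-Weinberg heterozygote frequency:
q = 1 - p = 1 - 0.3256 = 0.6744
2pq = 2 * 0.3256 * 0.6744 = 0.4392

0.4392


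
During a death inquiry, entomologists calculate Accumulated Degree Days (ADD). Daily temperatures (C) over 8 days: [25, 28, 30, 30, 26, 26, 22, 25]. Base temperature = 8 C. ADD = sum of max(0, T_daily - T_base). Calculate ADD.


Computing ADD day by day:
Day 1: max(0, 25 - 8) = 17
Day 2: max(0, 28 - 8) = 20
Day 3: max(0, 30 - 8) = 22
Day 4: max(0, 30 - 8) = 22
Day 5: max(0, 26 - 8) = 18
Day 6: max(0, 26 - 8) = 18
Day 7: max(0, 22 - 8) = 14
Day 8: max(0, 25 - 8) = 17
Total ADD = 148

148


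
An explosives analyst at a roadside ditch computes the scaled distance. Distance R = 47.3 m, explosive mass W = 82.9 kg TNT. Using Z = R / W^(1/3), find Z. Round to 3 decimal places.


Scaled distance calculation:
W^(1/3) = 82.9^(1/3) = 4.360318
Z = R / W^(1/3) = 47.3 / 4.360318
Z = 10.848 m/kg^(1/3)

10.848


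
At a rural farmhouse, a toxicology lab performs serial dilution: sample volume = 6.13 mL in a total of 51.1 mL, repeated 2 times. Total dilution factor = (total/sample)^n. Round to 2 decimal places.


Dilution factor calculation:
Single dilution = V_total / V_sample = 51.1 / 6.13 ≈ 8.336052
Number of dilutions = 2
Total DF = (51.1 / 6.13)^2 (full precision, rounded at the end) = 69.49

69.49


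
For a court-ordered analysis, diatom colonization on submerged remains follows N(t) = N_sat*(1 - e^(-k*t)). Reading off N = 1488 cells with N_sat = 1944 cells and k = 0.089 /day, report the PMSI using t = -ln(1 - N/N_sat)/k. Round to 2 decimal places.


PMSI from diatom colonization curve:
N / N_sat = 1488 / 1944 = 0.765432
1 - N/N_sat = 0.234568
ln(1 - N/N_sat) = -1.45001
t = -ln(1 - N/N_sat) / k = -(-1.45001) / 0.089 = 16.29 days

16.29


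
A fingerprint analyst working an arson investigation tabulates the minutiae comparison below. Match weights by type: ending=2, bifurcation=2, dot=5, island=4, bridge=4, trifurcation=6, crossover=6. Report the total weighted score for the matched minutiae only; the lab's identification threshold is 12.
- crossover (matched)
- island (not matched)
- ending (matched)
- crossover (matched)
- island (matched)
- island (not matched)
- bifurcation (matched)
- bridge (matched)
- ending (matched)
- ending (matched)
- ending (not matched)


Weighted minutiae match score:
  crossover: matched, +6 (running total 6)
  island: not matched, +0
  ending: matched, +2 (running total 8)
  crossover: matched, +6 (running total 14)
  island: matched, +4 (running total 18)
  island: not matched, +0
  bifurcation: matched, +2 (running total 20)
  bridge: matched, +4 (running total 24)
  ending: matched, +2 (running total 26)
  ending: matched, +2 (running total 28)
  ending: not matched, +0
Total score = 28
Threshold = 12; verdict = identification

28


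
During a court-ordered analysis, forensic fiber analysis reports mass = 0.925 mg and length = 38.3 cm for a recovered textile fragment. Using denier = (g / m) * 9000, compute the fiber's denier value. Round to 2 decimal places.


Denier calculation:
Mass in grams = 0.925 mg / 1000 = 0.000925 g
Length in meters = 38.3 cm / 100 = 0.383 m
Linear density = mass / length = 0.000925 / 0.383 = 0.00241514 g/m
Denier = (g/m) * 9000 = 0.00241514 * 9000 = 21.74

21.74


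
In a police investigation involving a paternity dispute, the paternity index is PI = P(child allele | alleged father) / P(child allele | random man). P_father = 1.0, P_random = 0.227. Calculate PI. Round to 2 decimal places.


Paternity Index calculation:
PI = P(allele|father) / P(allele|random)
PI = 1.0 / 0.227
PI = 4.41

4.41


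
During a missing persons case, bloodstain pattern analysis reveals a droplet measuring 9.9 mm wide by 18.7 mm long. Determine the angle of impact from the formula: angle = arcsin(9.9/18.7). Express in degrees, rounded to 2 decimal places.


Blood spatter impact angle calculation:
width / length = 9.9 / 18.7 = 0.529412
angle = arcsin(0.529412)
angle = 31.97 degrees

31.97


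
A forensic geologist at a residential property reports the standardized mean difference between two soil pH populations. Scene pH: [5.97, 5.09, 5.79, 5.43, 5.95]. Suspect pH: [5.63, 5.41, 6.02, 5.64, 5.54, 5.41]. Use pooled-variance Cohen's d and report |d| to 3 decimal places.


Pooled-variance Cohen's d for soil pH comparison:
Scene mean = 28.23 / 5 = 5.646
Suspect mean = 33.65 / 6 = 5.608333
Scene sample variance s_s^2 = 0.14348
Suspect sample variance s_c^2 = 0.050857
Pooled variance = ((n_s-1)*s_s^2 + (n_c-1)*s_c^2) / (n_s + n_c - 2) = 0.092023
Pooled SD = sqrt(0.092023) = 0.303353
Mean difference = 0.037667
|d| = |0.037667| / 0.303353 = 0.124

0.124


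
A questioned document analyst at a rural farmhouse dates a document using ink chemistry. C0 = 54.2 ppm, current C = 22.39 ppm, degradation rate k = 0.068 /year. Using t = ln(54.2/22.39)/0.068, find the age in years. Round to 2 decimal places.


Document age estimation:
C0/C = 54.2 / 22.39 = 2.420724
ln(C0/C) = 0.884067
t = 0.884067 / 0.068 = 13.00 years

13.00


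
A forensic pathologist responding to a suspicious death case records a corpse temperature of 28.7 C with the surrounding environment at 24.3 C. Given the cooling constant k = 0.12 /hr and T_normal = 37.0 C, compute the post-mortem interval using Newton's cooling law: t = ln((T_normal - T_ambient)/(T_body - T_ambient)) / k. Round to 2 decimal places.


Using Newton's law of cooling:
t = ln((T_normal - T_ambient) / (T_body - T_ambient)) / k
T_normal - T_ambient = 12.7
T_body - T_ambient = 4.4
Ratio = 2.886364
ln(ratio) = 1.059998
t = 1.059998 / 0.12 = 8.83 hours

8.83


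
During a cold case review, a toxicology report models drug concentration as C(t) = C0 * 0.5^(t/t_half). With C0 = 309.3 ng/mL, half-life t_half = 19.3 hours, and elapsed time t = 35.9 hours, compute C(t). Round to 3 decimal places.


Drug concentration decay:
Number of half-lives = t / t_half = 35.9 / 19.3 = 1.860104
Decay factor = 0.5^1.860104 = 0.27545642
C(t) = 309.3 * 0.27545642 = 85.199 ng/mL

85.199


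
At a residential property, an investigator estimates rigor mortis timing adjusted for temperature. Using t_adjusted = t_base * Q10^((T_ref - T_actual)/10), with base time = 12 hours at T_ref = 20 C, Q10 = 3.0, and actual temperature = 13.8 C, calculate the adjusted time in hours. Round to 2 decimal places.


Rigor mortis time adjustment:
Exponent = (T_ref - T_actual) / 10 = (20 - 13.8) / 10 = 0.62
Q10 factor = 3.0^0.62 = 1.97613
t_adjusted = 12 * 1.97613 = 23.71 hours

23.71


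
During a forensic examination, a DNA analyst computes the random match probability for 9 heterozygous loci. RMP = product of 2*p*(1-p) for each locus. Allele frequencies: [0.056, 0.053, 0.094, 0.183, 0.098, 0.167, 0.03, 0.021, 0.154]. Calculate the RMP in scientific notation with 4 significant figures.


Computing RMP for 9 loci:
Locus 1: 2 * 0.056 * 0.944 = 0.105728
Locus 2: 2 * 0.053 * 0.947 = 0.100382
Locus 3: 2 * 0.094 * 0.906 = 0.170328
Locus 4: 2 * 0.183 * 0.817 = 0.299022
Locus 5: 2 * 0.098 * 0.902 = 0.176792
Locus 6: 2 * 0.167 * 0.833 = 0.278222
Locus 7: 2 * 0.03 * 0.97 = 0.0582
Locus 8: 2 * 0.021 * 0.979 = 0.041118
Locus 9: 2 * 0.154 * 0.846 = 0.260568
RMP = 1.658e-08

1.658e-08


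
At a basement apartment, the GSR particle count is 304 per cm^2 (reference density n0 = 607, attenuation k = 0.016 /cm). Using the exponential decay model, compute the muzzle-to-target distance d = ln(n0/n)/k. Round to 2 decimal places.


GSR distance calculation:
n0/n = 607 / 304 = 1.996711
ln(n0/n) = 0.691501
d = 0.691501 / 0.016 = 43.22 cm

43.22


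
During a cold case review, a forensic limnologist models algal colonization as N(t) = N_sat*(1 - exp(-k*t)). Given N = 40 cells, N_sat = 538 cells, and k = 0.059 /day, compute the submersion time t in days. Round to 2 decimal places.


PMSI from diatom colonization curve:
N / N_sat = 40 / 538 = 0.074349
1 - N/N_sat = 0.925651
ln(1 - N/N_sat) = -0.077258
t = -ln(1 - N/N_sat) / k = -(-0.077258) / 0.059 = 1.31 days

1.31


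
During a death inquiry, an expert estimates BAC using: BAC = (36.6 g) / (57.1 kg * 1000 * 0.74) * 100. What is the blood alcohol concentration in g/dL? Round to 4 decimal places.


Applying the Widmark formula:
BAC = (dose_g / (body_wt * 1000 * r)) * 100
Denominator = 57.1 * 1000 * 0.74 = 42254
BAC = (36.6 / 42254) * 100
BAC = 0.0866 g/dL

0.0866


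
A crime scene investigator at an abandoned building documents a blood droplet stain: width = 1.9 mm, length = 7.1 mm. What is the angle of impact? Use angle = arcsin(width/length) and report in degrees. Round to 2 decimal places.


Blood spatter impact angle calculation:
width / length = 1.9 / 7.1 = 0.267606
angle = arcsin(0.267606)
angle = 15.52 degrees

15.52


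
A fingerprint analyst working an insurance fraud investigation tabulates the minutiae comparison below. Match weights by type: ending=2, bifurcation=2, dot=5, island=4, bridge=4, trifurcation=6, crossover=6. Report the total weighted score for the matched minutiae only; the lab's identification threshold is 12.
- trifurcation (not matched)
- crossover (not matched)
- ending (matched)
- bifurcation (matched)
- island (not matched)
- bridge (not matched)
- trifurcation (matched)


Weighted minutiae match score:
  trifurcation: not matched, +0
  crossover: not matched, +0
  ending: matched, +2 (running total 2)
  bifurcation: matched, +2 (running total 4)
  island: not matched, +0
  bridge: not matched, +0
  trifurcation: matched, +6 (running total 10)
Total score = 10
Threshold = 12; verdict = inconclusive

10


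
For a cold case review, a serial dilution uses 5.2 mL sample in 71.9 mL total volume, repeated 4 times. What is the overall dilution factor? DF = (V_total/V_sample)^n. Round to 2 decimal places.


Dilution factor calculation:
Single dilution = V_total / V_sample = 71.9 / 5.2 ≈ 13.826923
Number of dilutions = 4
Total DF = (71.9 / 5.2)^4 (full precision, rounded at the end) = 36551.25

36551.25


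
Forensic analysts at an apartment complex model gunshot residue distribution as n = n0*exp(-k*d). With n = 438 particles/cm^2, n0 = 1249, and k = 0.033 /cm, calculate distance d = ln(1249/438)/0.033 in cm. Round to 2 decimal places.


GSR distance calculation:
n0/n = 1249 / 438 = 2.851598
ln(n0/n) = 1.04788
d = 1.04788 / 0.033 = 31.75 cm

31.75


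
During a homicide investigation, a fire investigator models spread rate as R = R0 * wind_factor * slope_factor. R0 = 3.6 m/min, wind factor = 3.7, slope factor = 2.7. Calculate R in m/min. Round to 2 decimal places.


Fire spread rate calculation:
R = R0 * wind_factor * slope_factor
= 3.6 * 3.7 * 2.7
= 13.32 * 2.7
= 35.96 m/min

35.96


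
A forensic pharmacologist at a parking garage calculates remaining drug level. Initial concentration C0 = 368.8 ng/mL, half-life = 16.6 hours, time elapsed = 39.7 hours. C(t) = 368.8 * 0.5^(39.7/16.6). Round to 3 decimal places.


Drug concentration decay:
Number of half-lives = t / t_half = 39.7 / 16.6 = 2.391566
Decay factor = 0.5^2.391566 = 0.19057543
C(t) = 368.8 * 0.19057543 = 70.284 ng/mL

70.284


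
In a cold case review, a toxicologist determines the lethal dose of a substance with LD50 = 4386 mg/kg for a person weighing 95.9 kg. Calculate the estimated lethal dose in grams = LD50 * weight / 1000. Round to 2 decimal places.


Lethal dose calculation:
Lethal dose = LD50 * body_weight / 1000
= 4386 * 95.9 / 1000
= 420617.4 / 1000
= 420.62 g

420.62


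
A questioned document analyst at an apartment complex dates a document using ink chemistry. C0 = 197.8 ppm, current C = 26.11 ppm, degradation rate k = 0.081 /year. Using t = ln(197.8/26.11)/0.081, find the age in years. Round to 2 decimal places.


Document age estimation:
C0/C = 197.8 / 26.11 = 7.575642
ln(C0/C) = 2.024938
t = 2.024938 / 0.081 = 25.00 years

25.00


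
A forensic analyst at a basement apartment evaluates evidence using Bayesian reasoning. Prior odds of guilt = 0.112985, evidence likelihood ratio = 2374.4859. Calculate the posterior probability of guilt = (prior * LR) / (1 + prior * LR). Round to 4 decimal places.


Bayesian evidence evaluation:
Posterior odds = prior_odds * LR = 0.112985 * 2374.4859 = 268.2813
Posterior probability = posterior_odds / (1 + posterior_odds)
= 268.2813 / (1 + 268.2813)
= 268.2813 / 269.2813
= 0.9963

0.9963


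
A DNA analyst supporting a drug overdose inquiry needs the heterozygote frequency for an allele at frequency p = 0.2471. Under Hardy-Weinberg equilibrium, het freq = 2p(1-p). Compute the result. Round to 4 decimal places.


Hardy-Weinberg heterozygote frequency:
q = 1 - p = 1 - 0.2471 = 0.7529
2pq = 2 * 0.2471 * 0.7529 = 0.3721

0.3721


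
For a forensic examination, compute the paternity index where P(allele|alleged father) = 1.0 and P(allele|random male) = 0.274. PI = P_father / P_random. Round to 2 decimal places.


Paternity Index calculation:
PI = P(allele|father) / P(allele|random)
PI = 1.0 / 0.274
PI = 3.65

3.65


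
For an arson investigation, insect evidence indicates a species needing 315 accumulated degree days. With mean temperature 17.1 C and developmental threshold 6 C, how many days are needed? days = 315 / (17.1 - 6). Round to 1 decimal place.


Insect development time:
Effective temperature = avg_temp - T_base = 17.1 - 6 = 11.1 C
Days = ADD / effective_temp = 315 / 11.1 = 28.4 days

28.4


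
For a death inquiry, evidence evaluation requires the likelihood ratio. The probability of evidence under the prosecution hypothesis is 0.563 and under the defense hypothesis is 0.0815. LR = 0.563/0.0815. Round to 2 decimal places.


Likelihood ratio calculation:
LR = P(E|Hp) / P(E|Hd)
LR = 0.563 / 0.0815
LR = 6.91

6.91


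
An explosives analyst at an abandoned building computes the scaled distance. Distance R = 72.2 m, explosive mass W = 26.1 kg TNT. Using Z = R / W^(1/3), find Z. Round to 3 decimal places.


Scaled distance calculation:
W^(1/3) = 26.1^(1/3) = 2.966289
Z = R / W^(1/3) = 72.2 / 2.966289
Z = 24.340 m/kg^(1/3)

24.340


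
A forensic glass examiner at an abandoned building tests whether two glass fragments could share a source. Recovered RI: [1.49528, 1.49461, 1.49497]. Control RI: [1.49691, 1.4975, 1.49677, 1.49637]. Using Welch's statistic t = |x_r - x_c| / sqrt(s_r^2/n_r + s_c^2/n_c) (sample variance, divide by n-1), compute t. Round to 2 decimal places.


Welch's t-criterion for glass RI comparison:
Recovered mean = sum / n_r = 4.48486 / 3 = 1.4949533
Control mean = sum / n_c = 5.98755 / 4 = 1.4968875
Recovered sample variance s_r^2 = 1.12433e-07
Control sample variance s_c^2 = 2.19092e-07
Welch SE (unpooled) = sqrt(s_r^2/n_r + s_c^2/n_c) = sqrt(3.74778e-08 + 5.47729e-08) = sqrt(9.22507e-08) = 0.000303728
|mean_r - mean_c| = 0.00193417
t = 0.00193417 / 0.000303728 = 6.37

6.37


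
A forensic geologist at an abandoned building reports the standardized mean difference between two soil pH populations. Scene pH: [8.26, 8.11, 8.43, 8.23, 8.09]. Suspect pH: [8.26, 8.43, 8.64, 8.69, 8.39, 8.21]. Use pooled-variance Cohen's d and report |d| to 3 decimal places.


Pooled-variance Cohen's d for soil pH comparison:
Scene mean = 41.12 / 5 = 8.224
Suspect mean = 50.62 / 6 = 8.436667
Scene sample variance s_s^2 = 0.01868
Suspect sample variance s_c^2 = 0.038067
Pooled variance = ((n_s-1)*s_s^2 + (n_c-1)*s_c^2) / (n_s + n_c - 2) = 0.02945
Pooled SD = sqrt(0.02945) = 0.17161
Mean difference = -0.212667
|d| = |-0.212667| / 0.17161 = 1.239

1.239


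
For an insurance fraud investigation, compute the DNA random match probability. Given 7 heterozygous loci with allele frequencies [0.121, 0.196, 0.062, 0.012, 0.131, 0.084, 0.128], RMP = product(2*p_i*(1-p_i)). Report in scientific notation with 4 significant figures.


Computing RMP for 7 loci:
Locus 1: 2 * 0.121 * 0.879 = 0.212718
Locus 2: 2 * 0.196 * 0.804 = 0.315168
Locus 3: 2 * 0.062 * 0.938 = 0.116312
Locus 4: 2 * 0.012 * 0.988 = 0.023712
Locus 5: 2 * 0.131 * 0.869 = 0.227678
Locus 6: 2 * 0.084 * 0.916 = 0.153888
Locus 7: 2 * 0.128 * 0.872 = 0.223232
RMP = 1.446e-06

1.446e-06


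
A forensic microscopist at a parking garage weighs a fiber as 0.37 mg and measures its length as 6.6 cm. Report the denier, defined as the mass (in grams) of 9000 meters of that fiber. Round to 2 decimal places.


Denier calculation:
Mass in grams = 0.37 mg / 1000 = 0.00037 g
Length in meters = 6.6 cm / 100 = 0.066 m
Linear density = mass / length = 0.00037 / 0.066 = 0.00560606 g/m
Denier = (g/m) * 9000 = 0.00560606 * 9000 = 50.45

50.45


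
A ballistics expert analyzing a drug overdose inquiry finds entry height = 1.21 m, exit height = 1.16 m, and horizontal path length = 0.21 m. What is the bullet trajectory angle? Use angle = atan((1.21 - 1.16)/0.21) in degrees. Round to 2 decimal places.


Bullet trajectory angle:
Height difference = 1.21 - 1.16 = 0.05 m
angle = atan(0.05 / 0.21)
angle = atan(0.238095)
angle = 13.39 degrees

13.39


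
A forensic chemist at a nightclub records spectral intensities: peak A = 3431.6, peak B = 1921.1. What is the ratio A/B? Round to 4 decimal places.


Spectral peak ratio:
Peak A = 3431.6 counts
Peak B = 1921.1 counts
Ratio = 3431.6 / 1921.1 = 1.7863

1.7863


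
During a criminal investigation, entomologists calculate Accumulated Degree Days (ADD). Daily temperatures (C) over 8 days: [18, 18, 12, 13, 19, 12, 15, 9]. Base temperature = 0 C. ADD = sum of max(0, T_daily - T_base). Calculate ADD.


Computing ADD day by day:
Day 1: max(0, 18 - 0) = 18
Day 2: max(0, 18 - 0) = 18
Day 3: max(0, 12 - 0) = 12
Day 4: max(0, 13 - 0) = 13
Day 5: max(0, 19 - 0) = 19
Day 6: max(0, 12 - 0) = 12
Day 7: max(0, 15 - 0) = 15
Day 8: max(0, 9 - 0) = 9
Total ADD = 116

116


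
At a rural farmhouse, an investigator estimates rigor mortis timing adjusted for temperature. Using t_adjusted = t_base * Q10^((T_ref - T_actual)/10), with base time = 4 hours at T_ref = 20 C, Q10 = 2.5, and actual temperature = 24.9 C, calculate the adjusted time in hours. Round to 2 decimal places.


Rigor mortis time adjustment:
Exponent = (T_ref - T_actual) / 10 = (20 - 24.9) / 10 = -0.49
Q10 factor = 2.5^-0.49 = 0.63828
t_adjusted = 4 * 0.63828 = 2.55 hours

2.55


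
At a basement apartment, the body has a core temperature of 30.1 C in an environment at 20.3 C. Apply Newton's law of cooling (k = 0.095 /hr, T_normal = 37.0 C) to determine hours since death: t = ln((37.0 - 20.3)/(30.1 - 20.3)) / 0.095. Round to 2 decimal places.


Using Newton's law of cooling:
t = ln((T_normal - T_ambient) / (T_body - T_ambient)) / k
T_normal - T_ambient = 16.7
T_body - T_ambient = 9.8
Ratio = 1.704082
ln(ratio) = 0.533027
t = 0.533027 / 0.095 = 5.61 hours

5.61


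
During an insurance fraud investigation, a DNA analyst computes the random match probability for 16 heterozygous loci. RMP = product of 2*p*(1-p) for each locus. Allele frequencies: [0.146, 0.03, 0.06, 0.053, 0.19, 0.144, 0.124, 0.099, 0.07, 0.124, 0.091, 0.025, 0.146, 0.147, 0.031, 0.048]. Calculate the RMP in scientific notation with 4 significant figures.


Computing RMP for 16 loci:
Locus 1: 2 * 0.146 * 0.854 = 0.249368
Locus 2: 2 * 0.03 * 0.97 = 0.0582
Locus 3: 2 * 0.06 * 0.94 = 0.1128
Locus 4: 2 * 0.053 * 0.947 = 0.100382
Locus 5: 2 * 0.19 * 0.81 = 0.3078
Locus 6: 2 * 0.144 * 0.856 = 0.246528
Locus 7: 2 * 0.124 * 0.876 = 0.217248
Locus 8: 2 * 0.099 * 0.901 = 0.178398
Locus 9: 2 * 0.07 * 0.93 = 0.1302
Locus 10: 2 * 0.124 * 0.876 = 0.217248
Locus 11: 2 * 0.091 * 0.909 = 0.165438
Locus 12: 2 * 0.025 * 0.975 = 0.04875
Locus 13: 2 * 0.146 * 0.854 = 0.249368
Locus 14: 2 * 0.147 * 0.853 = 0.250782
Locus 15: 2 * 0.031 * 0.969 = 0.060078
Locus 16: 2 * 0.048 * 0.952 = 0.091392
RMP = 3.786e-14

3.786e-14


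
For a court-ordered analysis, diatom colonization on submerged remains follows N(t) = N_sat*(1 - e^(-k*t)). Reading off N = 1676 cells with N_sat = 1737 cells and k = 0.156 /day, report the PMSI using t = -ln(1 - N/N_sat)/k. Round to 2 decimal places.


PMSI from diatom colonization curve:
N / N_sat = 1676 / 1737 = 0.964882
1 - N/N_sat = 0.035118
ln(1 - N/N_sat) = -3.349041
t = -ln(1 - N/N_sat) / k = -(-3.349041) / 0.156 = 21.47 days

21.47


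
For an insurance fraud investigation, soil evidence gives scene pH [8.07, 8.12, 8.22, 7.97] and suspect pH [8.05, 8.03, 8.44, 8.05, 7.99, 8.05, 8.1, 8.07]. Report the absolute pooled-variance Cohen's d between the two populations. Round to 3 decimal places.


Pooled-variance Cohen's d for soil pH comparison:
Scene mean = 32.38 / 4 = 8.095
Suspect mean = 64.78 / 8 = 8.0975
Scene sample variance s_s^2 = 0.010833
Suspect sample variance s_c^2 = 0.020136
Pooled variance = ((n_s-1)*s_s^2 + (n_c-1)*s_c^2) / (n_s + n_c - 2) = 0.017345
Pooled SD = sqrt(0.017345) = 0.1317
Mean difference = -0.0025
|d| = |-0.0025| / 0.1317 = 0.019

0.019


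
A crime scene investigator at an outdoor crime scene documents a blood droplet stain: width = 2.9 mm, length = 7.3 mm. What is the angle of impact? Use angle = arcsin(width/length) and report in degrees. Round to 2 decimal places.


Blood spatter impact angle calculation:
width / length = 2.9 / 7.3 = 0.39726
angle = arcsin(0.39726)
angle = 23.41 degrees

23.41


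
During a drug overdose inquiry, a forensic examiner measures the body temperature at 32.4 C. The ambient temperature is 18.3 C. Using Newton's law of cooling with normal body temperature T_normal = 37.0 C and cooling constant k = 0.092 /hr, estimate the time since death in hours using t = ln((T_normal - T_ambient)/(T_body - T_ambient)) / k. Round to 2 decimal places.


Using Newton's law of cooling:
t = ln((T_normal - T_ambient) / (T_body - T_ambient)) / k
T_normal - T_ambient = 18.7
T_body - T_ambient = 14.1
Ratio = 1.326241
ln(ratio) = 0.282349
t = 0.282349 / 0.092 = 3.07 hours

3.07


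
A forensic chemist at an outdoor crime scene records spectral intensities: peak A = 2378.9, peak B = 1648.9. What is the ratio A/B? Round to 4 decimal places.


Spectral peak ratio:
Peak A = 2378.9 counts
Peak B = 1648.9 counts
Ratio = 2378.9 / 1648.9 = 1.4427

1.4427


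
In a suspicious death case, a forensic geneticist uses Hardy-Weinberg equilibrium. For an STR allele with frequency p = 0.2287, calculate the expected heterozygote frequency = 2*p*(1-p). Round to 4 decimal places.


Hardy-Weinberg heterozygote frequency:
q = 1 - p = 1 - 0.2287 = 0.7713
2pq = 2 * 0.2287 * 0.7713 = 0.3528

0.3528


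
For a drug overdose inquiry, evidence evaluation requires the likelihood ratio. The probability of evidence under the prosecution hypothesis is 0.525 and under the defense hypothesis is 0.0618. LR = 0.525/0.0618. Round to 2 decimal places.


Likelihood ratio calculation:
LR = P(E|Hp) / P(E|Hd)
LR = 0.525 / 0.0618
LR = 8.50

8.50


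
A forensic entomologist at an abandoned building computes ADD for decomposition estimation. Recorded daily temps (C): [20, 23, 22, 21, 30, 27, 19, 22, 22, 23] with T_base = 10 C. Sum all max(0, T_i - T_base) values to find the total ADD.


Computing ADD day by day:
Day 1: max(0, 20 - 10) = 10
Day 2: max(0, 23 - 10) = 13
Day 3: max(0, 22 - 10) = 12
Day 4: max(0, 21 - 10) = 11
Day 5: max(0, 30 - 10) = 20
Day 6: max(0, 27 - 10) = 17
Day 7: max(0, 19 - 10) = 9
Day 8: max(0, 22 - 10) = 12
Day 9: max(0, 22 - 10) = 12
Day 10: max(0, 23 - 10) = 13
Total ADD = 129

129
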